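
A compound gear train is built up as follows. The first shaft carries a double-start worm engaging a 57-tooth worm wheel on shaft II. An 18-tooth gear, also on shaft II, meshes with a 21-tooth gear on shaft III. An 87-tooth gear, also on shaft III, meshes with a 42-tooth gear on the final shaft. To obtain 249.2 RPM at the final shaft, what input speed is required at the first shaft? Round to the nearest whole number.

Overall ratio R = 28.5 × 1.1667 × 0.48276 = 16.052.
Required input speed = output speed × R = 249.2 × 16.052 = 4000.1 RPM.

4000 RPM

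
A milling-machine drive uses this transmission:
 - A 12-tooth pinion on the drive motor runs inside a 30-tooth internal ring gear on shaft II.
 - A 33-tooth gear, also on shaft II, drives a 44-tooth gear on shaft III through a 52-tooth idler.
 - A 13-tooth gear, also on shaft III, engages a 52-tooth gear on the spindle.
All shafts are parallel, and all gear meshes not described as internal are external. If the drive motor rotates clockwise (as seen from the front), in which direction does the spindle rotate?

the drive motor → shaft II: internal mesh, same direction → CW.
shaft II → shaft III: driver → idler → driven is 2 external meshes, 2 reversals → CW.
shaft III → the spindle: external mesh, 1 reversal → CCW.
3 reversals in total — an odd number — so the spindle turns opposite to the drive motor.

counterclockwise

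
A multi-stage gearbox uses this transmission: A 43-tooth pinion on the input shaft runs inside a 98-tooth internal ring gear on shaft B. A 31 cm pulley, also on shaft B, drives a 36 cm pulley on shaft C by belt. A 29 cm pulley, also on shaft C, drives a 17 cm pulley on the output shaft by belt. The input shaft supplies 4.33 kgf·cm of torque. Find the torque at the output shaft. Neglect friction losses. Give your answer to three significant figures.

6.72 kgf·cm

After the internal gear (98/43): 4.33 × 2.2791 = 9.8684 kgf·cm
After the belt (36/31): 9.8684 × 1.1613 = 11.46 kgf·cm
After the belt (17/29): 11.46 × 0.58621 = 6.718 kgf·cm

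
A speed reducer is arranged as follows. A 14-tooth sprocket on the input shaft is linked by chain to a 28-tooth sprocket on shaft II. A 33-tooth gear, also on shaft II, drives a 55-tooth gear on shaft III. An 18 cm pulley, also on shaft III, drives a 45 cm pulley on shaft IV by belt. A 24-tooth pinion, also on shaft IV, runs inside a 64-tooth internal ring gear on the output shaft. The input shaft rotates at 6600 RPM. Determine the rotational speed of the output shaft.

Chain: ratio = 28/14 = 2, so shaft II turns at 6600 / 2 = 3300 RPM.
Gear mesh: ratio = 55/33 = 1.6667, so shaft III turns at 3300 / 1.6667 = 1980 RPM.
Belt: ratio = 45/18 = 2.5, so shaft IV turns at 1980 / 2.5 = 792 RPM.
Internal gear: ratio = 64/24 = 2.6667, so the output shaft turns at 792 / 2.6667 = 297 RPM.

297 RPM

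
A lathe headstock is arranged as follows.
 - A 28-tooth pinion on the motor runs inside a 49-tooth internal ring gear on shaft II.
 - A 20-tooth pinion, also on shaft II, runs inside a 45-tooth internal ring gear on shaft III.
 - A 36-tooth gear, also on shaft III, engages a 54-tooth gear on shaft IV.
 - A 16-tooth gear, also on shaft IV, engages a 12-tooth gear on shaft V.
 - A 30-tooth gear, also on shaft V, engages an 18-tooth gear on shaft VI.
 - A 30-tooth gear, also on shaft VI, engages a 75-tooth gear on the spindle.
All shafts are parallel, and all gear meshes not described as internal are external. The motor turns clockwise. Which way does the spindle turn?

the motor → shaft II: internal mesh, same direction → CW.
shaft II → shaft III: internal mesh, same direction → CW.
shaft III → shaft IV: external mesh, 1 reversal → CCW.
shaft IV → shaft V: external mesh, 1 reversal → CW.
shaft V → shaft VI: external mesh, 1 reversal → CCW.
shaft VI → the spindle: external mesh, 1 reversal → CW.
4 reversals in total — an even number — so the spindle turns the same way as the motor.

clockwise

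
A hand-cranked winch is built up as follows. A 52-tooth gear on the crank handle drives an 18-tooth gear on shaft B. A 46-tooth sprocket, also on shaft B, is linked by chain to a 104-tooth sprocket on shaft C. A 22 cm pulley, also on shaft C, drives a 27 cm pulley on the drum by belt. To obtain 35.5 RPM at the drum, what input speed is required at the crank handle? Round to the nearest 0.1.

34.1 RPM

Overall ratio R = 0.34615 × 2.2609 × 1.2273 = 0.96047.
Required input speed = output speed × R = 35.5 × 0.96047 = 34.097 RPM.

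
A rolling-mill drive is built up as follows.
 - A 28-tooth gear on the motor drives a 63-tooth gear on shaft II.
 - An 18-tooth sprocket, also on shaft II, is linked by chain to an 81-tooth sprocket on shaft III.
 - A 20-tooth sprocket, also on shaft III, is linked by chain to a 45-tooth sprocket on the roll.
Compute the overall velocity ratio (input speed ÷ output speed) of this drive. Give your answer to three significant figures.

22.8

Each stage contributes driven/driver: gear mesh 63/28 = 2.25, chain 81/18 = 4.5, chain 45/20 = 2.25.
Overall: 2.25 × 4.5 × 2.25 = 22.781.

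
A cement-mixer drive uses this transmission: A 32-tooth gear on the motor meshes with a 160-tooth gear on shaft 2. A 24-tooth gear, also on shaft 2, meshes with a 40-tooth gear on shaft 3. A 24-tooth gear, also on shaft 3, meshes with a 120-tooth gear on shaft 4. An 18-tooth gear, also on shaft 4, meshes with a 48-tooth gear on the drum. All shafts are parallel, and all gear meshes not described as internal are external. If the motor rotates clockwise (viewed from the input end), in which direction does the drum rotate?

clockwise

the motor → shaft 2: external mesh, 1 reversal → CCW.
shaft 2 → shaft 3: external mesh, 1 reversal → CW.
shaft 3 → shaft 4: external mesh, 1 reversal → CCW.
shaft 4 → the drum: external mesh, 1 reversal → CW.
4 reversals in total — an even number — so the drum turns the same way as the motor.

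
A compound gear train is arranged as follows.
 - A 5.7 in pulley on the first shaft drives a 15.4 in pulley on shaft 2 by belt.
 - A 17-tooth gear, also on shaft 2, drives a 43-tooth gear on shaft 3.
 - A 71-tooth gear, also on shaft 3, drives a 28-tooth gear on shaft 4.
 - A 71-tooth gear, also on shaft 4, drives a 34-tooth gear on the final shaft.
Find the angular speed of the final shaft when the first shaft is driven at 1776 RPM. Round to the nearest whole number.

the first shaft → shaft 2 (belt, 15.4/5.7): 1776 ÷ 2.7018 = 657.35 RPM
shaft 2 → shaft 3 (gear mesh, 43/17): 657.35 ÷ 2.5294 = 259.88 RPM
shaft 3 → shaft 4 (gear mesh, 28/71): 259.88 ÷ 0.39437 = 658.99 RPM
shaft 4 → the final shaft (gear mesh, 34/71): 658.99 ÷ 0.47887 = 1376.1 RPM

1376 RPM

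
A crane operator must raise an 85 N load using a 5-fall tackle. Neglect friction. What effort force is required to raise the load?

Block-and-tackle MA = number of supporting rope parts = 5.
Effort = load / MA = 85 / 5 = 17 N.

17 N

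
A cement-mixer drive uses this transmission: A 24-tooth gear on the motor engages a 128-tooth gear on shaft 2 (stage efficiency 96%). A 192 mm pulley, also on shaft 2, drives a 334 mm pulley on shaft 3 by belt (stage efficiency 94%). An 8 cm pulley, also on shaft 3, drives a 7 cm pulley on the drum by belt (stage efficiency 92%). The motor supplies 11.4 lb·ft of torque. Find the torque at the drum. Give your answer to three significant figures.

After the gear mesh (128/24): 11.4 × 5.3333 × 0.96 = 58.368 lb·ft
After the belt (334/192): 58.368 × 1.7396 × 0.94 = 95.444 lb·ft
After the belt (7/8): 95.444 × 0.875 × 0.92 = 76.832 lb·ft

76.8 lb·ft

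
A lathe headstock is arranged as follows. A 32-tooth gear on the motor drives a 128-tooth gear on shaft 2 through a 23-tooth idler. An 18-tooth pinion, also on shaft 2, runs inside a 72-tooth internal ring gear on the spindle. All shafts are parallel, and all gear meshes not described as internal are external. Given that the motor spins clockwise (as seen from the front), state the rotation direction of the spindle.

clockwise

the motor → shaft 2: driver → idler → driven is 2 external meshes, 2 reversals → CW.
shaft 2 → the spindle: internal mesh, same direction → CW.
2 reversals in total — an even number — so the spindle turns the same way as the motor.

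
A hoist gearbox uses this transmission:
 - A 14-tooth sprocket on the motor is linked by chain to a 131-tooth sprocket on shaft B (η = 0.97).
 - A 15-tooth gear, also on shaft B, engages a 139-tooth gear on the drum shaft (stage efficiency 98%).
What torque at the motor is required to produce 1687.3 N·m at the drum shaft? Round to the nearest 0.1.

Overall ratio R = 9.3571 × 9.2667 = 86.71; overall efficiency η = 0.97 × 0.98 = 0.9506.
Input torque = output torque / (R × η) = 1687.3 / (86.71 × 0.9506) = 20.47 N·m.

20.5 N·m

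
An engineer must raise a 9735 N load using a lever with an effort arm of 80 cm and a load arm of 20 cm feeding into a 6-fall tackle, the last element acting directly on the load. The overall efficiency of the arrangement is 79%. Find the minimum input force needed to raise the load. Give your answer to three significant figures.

513 N

Lever MA = effort arm / load arm = 80/20 = 4.
Block-and-tackle MA = number of supporting rope parts = 6.
Combined ideal MA = 4 × 6 = 24.
Actual MA = 24 × 0.79 = 18.96.
Effort = load / actual MA = 9735 / 18.96 = 513.45 N.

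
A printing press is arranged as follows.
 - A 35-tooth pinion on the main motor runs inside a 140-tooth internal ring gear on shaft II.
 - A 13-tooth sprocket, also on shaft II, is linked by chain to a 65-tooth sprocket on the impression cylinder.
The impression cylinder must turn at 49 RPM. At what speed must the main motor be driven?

Overall ratio R = 4 × 5 = 20.
Required input speed = output speed × R = 49 × 20 = 980 RPM.

980 RPM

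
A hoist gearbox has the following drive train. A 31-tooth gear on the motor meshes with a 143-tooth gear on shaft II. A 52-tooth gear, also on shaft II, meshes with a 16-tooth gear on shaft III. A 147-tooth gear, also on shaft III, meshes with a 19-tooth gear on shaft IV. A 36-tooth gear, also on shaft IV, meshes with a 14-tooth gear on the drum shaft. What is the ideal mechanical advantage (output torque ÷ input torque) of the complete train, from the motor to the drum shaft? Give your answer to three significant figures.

Each stage contributes driven/driver: gear mesh 143/31 = 4.6129, gear mesh 16/52 = 0.30769, gear mesh 19/147 = 0.12925, gear mesh 14/36 = 0.38889.
Overall: 4.6129 × 0.30769 × 0.12925 × 0.38889 = 0.071343.

0.0713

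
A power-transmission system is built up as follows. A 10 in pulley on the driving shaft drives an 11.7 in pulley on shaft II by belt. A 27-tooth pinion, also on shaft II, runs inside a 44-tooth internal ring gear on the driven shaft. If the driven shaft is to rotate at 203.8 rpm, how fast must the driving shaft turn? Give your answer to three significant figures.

Overall ratio R = 1.17 × 1.6296 = 1.9067.
Required input speed = output speed × R = 203.8 × 1.9067 = 388.58 rpm.

389 rpm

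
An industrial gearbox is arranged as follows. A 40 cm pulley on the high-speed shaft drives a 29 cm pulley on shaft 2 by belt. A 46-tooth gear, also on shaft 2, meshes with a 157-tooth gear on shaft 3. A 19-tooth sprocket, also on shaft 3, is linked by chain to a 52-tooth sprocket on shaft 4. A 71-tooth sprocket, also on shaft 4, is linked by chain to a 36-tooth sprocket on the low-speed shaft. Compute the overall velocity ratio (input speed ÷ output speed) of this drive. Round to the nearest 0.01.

3.43

Each stage contributes driven/driver: belt 29/40 = 0.725, gear mesh 157/46 = 3.413, chain 52/19 = 2.7368, chain 36/71 = 0.50704.
Overall: 0.725 × 3.413 × 2.7368 × 0.50704 = 3.4338.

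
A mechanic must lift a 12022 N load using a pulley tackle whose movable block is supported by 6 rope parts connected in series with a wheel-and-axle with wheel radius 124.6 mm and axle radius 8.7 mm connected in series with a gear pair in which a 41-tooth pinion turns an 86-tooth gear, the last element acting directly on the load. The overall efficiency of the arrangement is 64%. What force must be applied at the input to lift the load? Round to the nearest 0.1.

104.2 N

Block-and-tackle MA = number of supporting rope parts = 6.
Wheel-and-axle MA = R/r = 124.6/8.7 = 14.322.
Gear pair MA = 86/41 = 2.0976.
Combined ideal MA = 6 × 14.322 × 2.0976 = 180.25.
Actual MA = 180.25 × 0.64 = 115.36.
Effort = load / actual MA = 12022 / 115.36 = 104.22 N.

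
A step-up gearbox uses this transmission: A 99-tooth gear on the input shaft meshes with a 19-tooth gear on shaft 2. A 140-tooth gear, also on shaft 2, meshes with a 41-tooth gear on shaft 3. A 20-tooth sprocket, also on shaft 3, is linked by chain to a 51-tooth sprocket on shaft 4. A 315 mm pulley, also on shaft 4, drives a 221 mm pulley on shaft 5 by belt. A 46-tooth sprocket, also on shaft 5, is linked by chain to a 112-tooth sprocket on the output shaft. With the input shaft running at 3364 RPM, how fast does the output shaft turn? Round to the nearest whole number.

13740 RPM

gear mesh 19/99 = 0.19192 → 3364/0.19192 = 17528 RPM
gear mesh 41/140 = 0.29286 → 17528/0.29286 = 59852 RPM
chain 51/20 = 2.55 → 59852/2.55 = 23472 RPM
belt 221/315 = 0.70159 → 23472/0.70159 = 33455 RPM
chain 112/46 = 2.4348 → 33455/2.4348 = 13740 RPM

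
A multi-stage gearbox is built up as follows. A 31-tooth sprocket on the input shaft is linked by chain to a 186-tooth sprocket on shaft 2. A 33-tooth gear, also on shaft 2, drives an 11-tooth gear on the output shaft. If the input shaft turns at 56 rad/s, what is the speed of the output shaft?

chain 186/31 = 6 → 56/6 = 9.3333 rad/s
gear mesh 11/33 = 0.33333 → 9.3333/0.33333 = 28 rad/s

28 rad/s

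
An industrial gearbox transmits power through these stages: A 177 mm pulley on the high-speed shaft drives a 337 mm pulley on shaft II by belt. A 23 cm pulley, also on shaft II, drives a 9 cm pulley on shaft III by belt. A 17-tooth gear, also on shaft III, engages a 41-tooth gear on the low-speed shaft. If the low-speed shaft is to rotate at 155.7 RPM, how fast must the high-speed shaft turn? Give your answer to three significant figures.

280 RPM

Overall ratio R = 1.904 × 0.3913 × 2.4118 = 1.7968.
Required input speed = output speed × R = 155.7 × 1.7968 = 279.77 RPM.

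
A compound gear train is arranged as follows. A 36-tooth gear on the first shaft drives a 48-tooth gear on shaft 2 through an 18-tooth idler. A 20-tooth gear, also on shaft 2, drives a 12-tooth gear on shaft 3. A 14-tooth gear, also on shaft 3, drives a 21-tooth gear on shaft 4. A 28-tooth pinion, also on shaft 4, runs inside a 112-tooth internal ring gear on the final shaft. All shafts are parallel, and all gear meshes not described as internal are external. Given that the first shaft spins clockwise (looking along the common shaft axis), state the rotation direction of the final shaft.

clockwise

the first shaft → shaft 2: driver → idler → driven is 2 external meshes, 2 reversals → CW.
shaft 2 → shaft 3: external mesh, 1 reversal → CCW.
shaft 3 → shaft 4: external mesh, 1 reversal → CW.
shaft 4 → the final shaft: internal mesh, same direction → CW.
4 reversals in total — an even number — so the final shaft turns the same way as the first shaft.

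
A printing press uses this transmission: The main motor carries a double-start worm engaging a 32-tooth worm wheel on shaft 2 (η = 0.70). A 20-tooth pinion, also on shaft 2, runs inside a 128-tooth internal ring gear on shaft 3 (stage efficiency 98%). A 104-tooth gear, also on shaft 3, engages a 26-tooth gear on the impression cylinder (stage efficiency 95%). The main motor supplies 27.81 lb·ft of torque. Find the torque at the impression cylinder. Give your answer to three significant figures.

After the worm (32/2): 27.81 × 16 × 0.70 = 311.47 lb·ft
After the internal gear (128/20): 311.47 × 6.4 × 0.98 = 1953.6 lb·ft
After the gear mesh (26/104): 1953.6 × 0.25 × 0.95 = 463.97 lb·ft

464 lb·ft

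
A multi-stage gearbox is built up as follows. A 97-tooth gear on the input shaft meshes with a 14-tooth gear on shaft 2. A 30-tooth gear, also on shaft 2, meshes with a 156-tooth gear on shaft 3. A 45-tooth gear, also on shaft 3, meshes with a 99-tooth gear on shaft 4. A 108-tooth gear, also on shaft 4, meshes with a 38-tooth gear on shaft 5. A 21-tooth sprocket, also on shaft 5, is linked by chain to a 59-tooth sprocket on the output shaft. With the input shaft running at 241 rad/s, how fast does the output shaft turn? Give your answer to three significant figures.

gear mesh 14/97 = 0.14433 → 241/0.14433 = 1669.8 rad/s
gear mesh 156/30 = 5.2 → 1669.8/5.2 = 321.11 rad/s
gear mesh 99/45 = 2.2 → 321.11/2.2 = 145.96 rad/s
gear mesh 38/108 = 0.35185 → 145.96/0.35185 = 414.83 rad/s
chain 59/21 = 2.8095 → 414.83/2.8095 = 147.65 rad/s

148 rad/s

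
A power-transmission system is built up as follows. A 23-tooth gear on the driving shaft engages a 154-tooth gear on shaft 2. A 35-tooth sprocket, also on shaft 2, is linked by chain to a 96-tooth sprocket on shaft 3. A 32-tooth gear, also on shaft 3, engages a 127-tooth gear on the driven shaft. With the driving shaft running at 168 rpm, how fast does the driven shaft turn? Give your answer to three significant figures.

2.30 rpm

the driving shaft → shaft 2 (gear mesh, 154/23): 168 ÷ 6.6957 = 25.091 rpm
shaft 2 → shaft 3 (chain, 96/35): 25.091 ÷ 2.7429 = 9.1477 rpm
shaft 3 → the driven shaft (gear mesh, 127/32): 9.1477 ÷ 3.9688 = 2.3049 rpm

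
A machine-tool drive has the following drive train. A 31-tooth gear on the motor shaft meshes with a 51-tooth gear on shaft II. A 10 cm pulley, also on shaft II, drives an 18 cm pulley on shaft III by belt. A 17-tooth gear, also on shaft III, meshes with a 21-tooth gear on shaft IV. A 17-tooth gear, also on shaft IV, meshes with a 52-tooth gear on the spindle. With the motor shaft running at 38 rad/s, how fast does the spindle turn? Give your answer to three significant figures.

3.40 rad/s

Gear mesh: ratio = 51/31 = 1.6452, so shaft II turns at 38 / 1.6452 = 23.098 rad/s.
Belt: ratio = 18/10 = 1.8, so shaft III turns at 23.098 / 1.8 = 12.832 rad/s.
Gear mesh: ratio = 21/17 = 1.2353, so shaft IV turns at 12.832 / 1.2353 = 10.388 rad/s.
Gear mesh: ratio = 52/17 = 3.0588, so the spindle turns at 10.388 / 3.0588 = 3.3961 rad/s.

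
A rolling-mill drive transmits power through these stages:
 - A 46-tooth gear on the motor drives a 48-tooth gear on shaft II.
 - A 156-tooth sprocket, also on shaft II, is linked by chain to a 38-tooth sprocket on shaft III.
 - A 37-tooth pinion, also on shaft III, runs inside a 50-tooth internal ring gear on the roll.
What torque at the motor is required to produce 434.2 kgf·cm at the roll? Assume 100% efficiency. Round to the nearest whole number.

1264 kgf·cm

Overall ratio R = 1.0435 × 0.24359 × 1.3514 = 0.34349.
Input torque = output torque / R = 434.2 / 0.34349 = 1264.1 kgf·cm.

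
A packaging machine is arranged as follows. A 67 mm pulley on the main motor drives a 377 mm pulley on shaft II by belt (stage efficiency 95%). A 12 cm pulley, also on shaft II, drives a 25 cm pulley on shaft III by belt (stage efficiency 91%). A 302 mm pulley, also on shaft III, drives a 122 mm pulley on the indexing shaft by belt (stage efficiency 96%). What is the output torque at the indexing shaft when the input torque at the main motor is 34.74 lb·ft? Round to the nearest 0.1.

After the belt (377/67): 34.74 × 5.6269 × 0.95 = 185.7 lb·ft
After the belt (25/12): 185.7 × 2.0833 × 0.91 = 352.06 lb·ft
After the belt (122/302): 352.06 × 0.40397 × 0.96 = 136.54 lb·ft

136.5 lb·ft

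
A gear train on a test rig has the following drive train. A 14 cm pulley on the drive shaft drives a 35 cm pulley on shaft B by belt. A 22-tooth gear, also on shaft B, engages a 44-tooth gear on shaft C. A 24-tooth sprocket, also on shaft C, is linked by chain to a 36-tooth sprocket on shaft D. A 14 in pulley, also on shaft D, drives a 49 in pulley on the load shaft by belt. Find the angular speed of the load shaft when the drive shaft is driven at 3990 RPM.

belt 35/14 = 2.5 → 3990/2.5 = 1596 RPM
gear mesh 44/22 = 2 → 1596/2 = 798 RPM
chain 36/24 = 1.5 → 798/1.5 = 532 RPM
belt 49/14 = 3.5 → 532/3.5 = 152 RPM

152 RPM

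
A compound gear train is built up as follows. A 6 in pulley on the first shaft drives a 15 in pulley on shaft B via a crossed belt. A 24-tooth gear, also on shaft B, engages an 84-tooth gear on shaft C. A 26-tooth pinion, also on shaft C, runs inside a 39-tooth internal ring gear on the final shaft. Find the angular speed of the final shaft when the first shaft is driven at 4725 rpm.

the first shaft → shaft B (belt, 15/6): 4725 ÷ 2.5 = 1890 rpm
shaft B → shaft C (gear mesh, 84/24): 1890 ÷ 3.5 = 540 rpm
shaft C → the final shaft (internal gear, 39/26): 540 ÷ 1.5 = 360 rpm

360 rpm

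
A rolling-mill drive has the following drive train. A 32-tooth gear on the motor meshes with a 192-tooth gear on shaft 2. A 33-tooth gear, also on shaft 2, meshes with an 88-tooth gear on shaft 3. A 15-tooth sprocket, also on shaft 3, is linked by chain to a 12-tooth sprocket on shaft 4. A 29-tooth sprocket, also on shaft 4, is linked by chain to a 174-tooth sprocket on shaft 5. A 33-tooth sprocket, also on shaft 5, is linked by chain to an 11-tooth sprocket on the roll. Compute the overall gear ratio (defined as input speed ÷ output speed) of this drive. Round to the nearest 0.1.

25.6

Each stage contributes driven/driver: gear mesh 192/32 = 6, gear mesh 88/33 = 2.6667, chain 12/15 = 0.8, chain 174/29 = 6, chain 11/33 = 0.33333.
Overall: 6 × 2.6667 × 0.8 × 6 × 0.33333 = 25.6.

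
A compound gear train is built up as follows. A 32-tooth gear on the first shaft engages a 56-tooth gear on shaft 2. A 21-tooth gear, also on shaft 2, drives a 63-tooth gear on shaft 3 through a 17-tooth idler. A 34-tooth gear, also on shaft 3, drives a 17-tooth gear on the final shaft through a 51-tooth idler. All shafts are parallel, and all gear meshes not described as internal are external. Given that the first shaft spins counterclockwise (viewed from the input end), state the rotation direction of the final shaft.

the first shaft → shaft 2: external mesh, 1 reversal → CW.
shaft 2 → shaft 3: driver → idler → driven is 2 external meshes, 2 reversals → CW.
shaft 3 → the final shaft: driver → idler → driven is 2 external meshes, 2 reversals → CW.
5 reversals in total — an odd number — so the final shaft turns opposite to the first shaft.

clockwise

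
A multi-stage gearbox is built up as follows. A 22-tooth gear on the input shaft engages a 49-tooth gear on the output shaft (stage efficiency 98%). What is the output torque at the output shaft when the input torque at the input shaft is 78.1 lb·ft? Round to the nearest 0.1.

170.5 lb·ft

Gear mesh: ratio = 49/22 = 2.2273; torque at the output shaft = 78.1 × 2.2273 × 0.98 = 170.47 lb·ft.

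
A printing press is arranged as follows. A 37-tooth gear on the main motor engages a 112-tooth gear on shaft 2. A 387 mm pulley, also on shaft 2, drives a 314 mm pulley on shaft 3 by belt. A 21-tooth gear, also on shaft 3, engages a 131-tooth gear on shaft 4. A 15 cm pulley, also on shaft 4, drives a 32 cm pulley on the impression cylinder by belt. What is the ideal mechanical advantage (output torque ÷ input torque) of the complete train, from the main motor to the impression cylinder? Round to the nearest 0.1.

Each stage contributes driven/driver: gear mesh 112/37 = 3.027, belt 314/387 = 0.81137, gear mesh 131/21 = 6.2381, belt 32/15 = 2.1333.
Overall: 3.027 × 0.81137 × 6.2381 × 2.1333 = 32.685.

32.7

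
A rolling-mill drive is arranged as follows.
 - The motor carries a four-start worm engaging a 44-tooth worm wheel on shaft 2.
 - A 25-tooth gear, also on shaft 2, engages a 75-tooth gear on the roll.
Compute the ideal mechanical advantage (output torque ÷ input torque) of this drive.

33

Each stage contributes driven/driver: worm 44/4 = 11, gear mesh 75/25 = 3.
Overall: 11 × 3 = 33.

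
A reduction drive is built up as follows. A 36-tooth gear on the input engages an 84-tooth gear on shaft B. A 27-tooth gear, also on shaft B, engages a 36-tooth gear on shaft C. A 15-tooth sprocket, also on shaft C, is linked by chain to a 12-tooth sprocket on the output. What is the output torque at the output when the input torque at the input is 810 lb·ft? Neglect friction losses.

2016 lb·ft

Gear mesh: ratio = 84/36 = 2.3333; torque at shaft B = 810 × 2.3333 = 1890 lb·ft.
Gear mesh: ratio = 36/27 = 1.3333; torque at shaft C = 1890 × 1.3333 = 2520 lb·ft.
Chain: ratio = 12/15 = 0.8; torque at the output = 2520 × 0.8 = 2016 lb·ft.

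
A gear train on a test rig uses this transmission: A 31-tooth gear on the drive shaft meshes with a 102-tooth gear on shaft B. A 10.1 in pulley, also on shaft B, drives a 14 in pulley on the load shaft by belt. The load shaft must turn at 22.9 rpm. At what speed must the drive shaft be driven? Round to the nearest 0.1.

Overall ratio R = 3.2903 × 1.3861 = 4.5608.
Required input speed = output speed × R = 22.9 × 4.5608 = 104.44 rpm.

104.4 rpm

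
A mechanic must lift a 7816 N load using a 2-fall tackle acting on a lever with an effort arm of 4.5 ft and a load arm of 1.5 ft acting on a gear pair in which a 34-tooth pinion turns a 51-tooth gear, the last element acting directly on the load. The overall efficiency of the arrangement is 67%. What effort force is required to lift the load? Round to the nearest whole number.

1296 N

Block-and-tackle MA = number of supporting rope parts = 2.
Lever MA = effort arm / load arm = 4.5/1.5 = 3.
Gear pair MA = 51/34 = 1.5.
Combined ideal MA = 2 × 3 × 1.5 = 9.
Actual MA = 9 × 0.67 = 6.03.
Effort = load / actual MA = 7816 / 6.03 = 1296.2 N.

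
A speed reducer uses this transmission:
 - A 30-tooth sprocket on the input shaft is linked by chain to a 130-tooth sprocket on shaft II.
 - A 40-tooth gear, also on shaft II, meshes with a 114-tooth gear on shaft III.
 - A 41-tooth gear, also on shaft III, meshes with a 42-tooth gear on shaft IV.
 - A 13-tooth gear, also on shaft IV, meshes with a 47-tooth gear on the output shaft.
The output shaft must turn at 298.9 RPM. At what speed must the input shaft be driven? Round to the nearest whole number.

Overall ratio R = 4.3333 × 2.85 × 1.0244 × 3.6154 = 45.739.
Required input speed = output speed × R = 298.9 × 45.739 = 13671 RPM.

13671 RPM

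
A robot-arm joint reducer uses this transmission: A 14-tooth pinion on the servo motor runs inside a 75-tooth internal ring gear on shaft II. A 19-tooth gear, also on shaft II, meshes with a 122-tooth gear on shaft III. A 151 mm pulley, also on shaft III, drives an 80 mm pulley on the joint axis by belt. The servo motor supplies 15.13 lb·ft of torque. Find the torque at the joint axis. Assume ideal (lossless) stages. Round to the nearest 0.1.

275.7 lb·ft

Internal gear: ratio = 75/14 = 5.3571; torque at shaft II = 15.13 × 5.3571 = 81.054 lb·ft.
Gear mesh: ratio = 122/19 = 6.4211; torque at shaft III = 81.054 × 6.4211 = 520.45 lb·ft.
Belt: ratio = 80/151 = 0.5298; torque at the joint axis = 520.45 × 0.5298 = 275.73 lb·ft.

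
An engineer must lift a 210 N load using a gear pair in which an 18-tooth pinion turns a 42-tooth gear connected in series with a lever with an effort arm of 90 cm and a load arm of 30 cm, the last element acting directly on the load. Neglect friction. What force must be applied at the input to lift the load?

30 N

Gear pair MA = 42/18 = 2.3333.
Lever MA = effort arm / load arm = 90/30 = 3.
Combined ideal MA = 2.3333 × 3 = 7.
Effort = load / MA = 210 / 7 = 30 N.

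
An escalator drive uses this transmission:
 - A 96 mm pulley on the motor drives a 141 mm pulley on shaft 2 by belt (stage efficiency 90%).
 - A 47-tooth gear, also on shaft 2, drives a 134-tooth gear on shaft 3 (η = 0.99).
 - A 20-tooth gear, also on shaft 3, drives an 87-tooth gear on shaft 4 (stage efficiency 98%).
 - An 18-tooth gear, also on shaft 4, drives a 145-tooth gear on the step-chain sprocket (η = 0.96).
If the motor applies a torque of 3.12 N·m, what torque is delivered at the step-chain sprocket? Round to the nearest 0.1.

After the belt (141/96): 3.12 × 1.4688 × 0.90 = 4.1243 N·m
After the gear mesh (134/47): 4.1243 × 2.8511 × 0.99 = 11.641 N·m
After the gear mesh (87/20): 11.641 × 4.35 × 0.98 = 49.625 N·m
After the gear mesh (145/18): 49.625 × 8.0556 × 0.96 = 383.77 N·m

383.8 N·m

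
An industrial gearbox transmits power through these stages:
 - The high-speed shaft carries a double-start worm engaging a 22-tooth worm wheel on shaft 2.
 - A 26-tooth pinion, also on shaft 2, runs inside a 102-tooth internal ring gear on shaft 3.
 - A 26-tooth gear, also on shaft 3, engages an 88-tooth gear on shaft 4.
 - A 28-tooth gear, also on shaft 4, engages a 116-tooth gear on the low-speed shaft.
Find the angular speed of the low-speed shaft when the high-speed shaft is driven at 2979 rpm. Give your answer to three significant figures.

4.92 rpm

the high-speed shaft → shaft 2 (worm, 22/2): 2979 ÷ 11 = 270.82 rpm
shaft 2 → shaft 3 (internal gear, 102/26): 270.82 ÷ 3.9231 = 69.032 rpm
shaft 3 → shaft 4 (gear mesh, 88/26): 69.032 ÷ 3.3846 = 20.396 rpm
shaft 4 → the low-speed shaft (gear mesh, 116/28): 20.396 ÷ 4.1429 = 4.9231 rpm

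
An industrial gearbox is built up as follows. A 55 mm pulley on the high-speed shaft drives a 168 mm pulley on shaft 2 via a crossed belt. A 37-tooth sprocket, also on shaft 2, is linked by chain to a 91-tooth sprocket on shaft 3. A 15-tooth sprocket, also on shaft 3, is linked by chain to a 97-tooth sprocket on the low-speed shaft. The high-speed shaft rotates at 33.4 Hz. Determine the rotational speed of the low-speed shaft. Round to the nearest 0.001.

0.688 Hz

the high-speed shaft → shaft 2 (belt, 168/55): 33.4 ÷ 3.0545 = 10.935 Hz
shaft 2 → shaft 3 (chain, 91/37): 10.935 ÷ 2.4595 = 4.4459 Hz
shaft 3 → the low-speed shaft (chain, 97/15): 4.4459 ÷ 6.4667 = 0.68751 Hz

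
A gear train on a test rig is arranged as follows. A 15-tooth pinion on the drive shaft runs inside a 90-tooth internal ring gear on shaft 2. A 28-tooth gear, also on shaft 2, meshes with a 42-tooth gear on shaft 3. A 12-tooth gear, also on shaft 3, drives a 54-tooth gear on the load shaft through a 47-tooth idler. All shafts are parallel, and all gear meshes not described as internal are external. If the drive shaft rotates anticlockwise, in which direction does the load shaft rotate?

clockwise

the drive shaft → shaft 2: internal mesh, same direction → CCW.
shaft 2 → shaft 3: external mesh, 1 reversal → CW.
shaft 3 → the load shaft: driver → idler → driven is 2 external meshes, 2 reversals → CW.
3 reversals in total — an odd number — so the load shaft turns opposite to the drive shaft.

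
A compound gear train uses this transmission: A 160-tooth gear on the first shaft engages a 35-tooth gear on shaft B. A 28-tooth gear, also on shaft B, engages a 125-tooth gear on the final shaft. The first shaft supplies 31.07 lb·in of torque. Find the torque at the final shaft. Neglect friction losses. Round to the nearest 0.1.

gear mesh 35/160 = 0.21875 → τ = 31.07·0.21875 = 6.7966 lb·in
gear mesh 125/28 = 4.4643 → τ = 6.7966·4.4643 = 30.342 lb·in

30.3 lb·in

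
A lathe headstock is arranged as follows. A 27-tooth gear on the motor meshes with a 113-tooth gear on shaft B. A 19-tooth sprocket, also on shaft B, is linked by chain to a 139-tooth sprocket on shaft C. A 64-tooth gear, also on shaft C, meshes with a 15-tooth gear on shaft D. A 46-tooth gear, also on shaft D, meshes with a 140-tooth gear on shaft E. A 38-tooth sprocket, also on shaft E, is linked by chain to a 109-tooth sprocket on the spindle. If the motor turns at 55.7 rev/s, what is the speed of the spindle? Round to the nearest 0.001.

Gear mesh: ratio = 113/27 = 4.1852, so shaft B turns at 55.7 / 4.1852 = 13.309 rev/s.
Chain: ratio = 139/19 = 7.3158, so shaft C turns at 13.309 / 7.3158 = 1.8192 rev/s.
Gear mesh: ratio = 15/64 = 0.23438, so shaft D turns at 1.8192 / 0.23438 = 7.7619 rev/s.
Gear mesh: ratio = 140/46 = 3.0435, so shaft E turns at 7.7619 / 3.0435 = 2.5503 rev/s.
Chain: ratio = 109/38 = 2.8684, so the spindle turns at 2.5503 / 2.8684 = 0.88911 rev/s.

0.889 rev/s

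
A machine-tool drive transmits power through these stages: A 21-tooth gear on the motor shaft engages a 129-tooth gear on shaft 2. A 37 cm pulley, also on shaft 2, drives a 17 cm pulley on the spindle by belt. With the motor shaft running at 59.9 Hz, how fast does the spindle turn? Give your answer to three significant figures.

21.2 Hz

Gear mesh: ratio = 129/21 = 6.1429, so shaft 2 turns at 59.9 / 6.1429 = 9.7512 Hz.
Belt: ratio = 17/37 = 0.45946, so the spindle turns at 9.7512 / 0.45946 = 21.223 Hz.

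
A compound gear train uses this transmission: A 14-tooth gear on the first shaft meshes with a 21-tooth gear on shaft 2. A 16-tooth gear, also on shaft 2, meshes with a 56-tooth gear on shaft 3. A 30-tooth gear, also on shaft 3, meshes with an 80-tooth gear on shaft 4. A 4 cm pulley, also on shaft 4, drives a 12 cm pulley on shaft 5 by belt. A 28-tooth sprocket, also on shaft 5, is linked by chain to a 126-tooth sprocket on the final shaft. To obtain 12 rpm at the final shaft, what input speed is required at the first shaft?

2268 rpm

Overall ratio R = 1.5 × 3.5 × 2.6667 × 3 × 4.5 = 189.
Required input speed = output speed × R = 12 × 189 = 2268 rpm.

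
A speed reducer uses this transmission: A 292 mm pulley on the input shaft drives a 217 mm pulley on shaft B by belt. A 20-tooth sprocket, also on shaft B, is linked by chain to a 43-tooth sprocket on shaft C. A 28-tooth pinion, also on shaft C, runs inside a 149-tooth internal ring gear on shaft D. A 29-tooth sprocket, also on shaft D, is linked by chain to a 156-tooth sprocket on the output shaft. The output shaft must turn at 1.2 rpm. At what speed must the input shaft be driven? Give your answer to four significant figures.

Overall ratio R = 0.74315 × 2.15 × 5.3214 × 5.3793 = 45.737.
Required input speed = output speed × R = 1.2 × 45.737 = 54.885 rpm.

54.88 rpm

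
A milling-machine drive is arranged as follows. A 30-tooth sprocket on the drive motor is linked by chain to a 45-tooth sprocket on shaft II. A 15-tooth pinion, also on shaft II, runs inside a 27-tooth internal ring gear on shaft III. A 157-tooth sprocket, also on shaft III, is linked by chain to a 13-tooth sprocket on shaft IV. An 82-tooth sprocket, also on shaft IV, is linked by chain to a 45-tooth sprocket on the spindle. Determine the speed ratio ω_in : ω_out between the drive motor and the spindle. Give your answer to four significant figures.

Each stage contributes driven/driver: chain 45/30 = 1.5, internal gear 27/15 = 1.8, chain 13/157 = 0.082803, chain 45/82 = 0.54878.
Overall: 1.5 × 1.8 × 0.082803 × 0.54878 = 0.12269.

0.1227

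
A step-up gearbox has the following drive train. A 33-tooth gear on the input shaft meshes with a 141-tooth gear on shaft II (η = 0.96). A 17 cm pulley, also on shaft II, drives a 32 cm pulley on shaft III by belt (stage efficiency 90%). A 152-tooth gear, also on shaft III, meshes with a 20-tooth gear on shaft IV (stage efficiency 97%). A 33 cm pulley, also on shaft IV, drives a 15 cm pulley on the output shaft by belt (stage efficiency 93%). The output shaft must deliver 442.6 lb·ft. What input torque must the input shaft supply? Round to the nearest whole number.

Overall ratio R = 4.2727 × 1.8824 × 0.13158 × 0.45455 = 0.48103; overall efficiency η = 0.96 × 0.90 × 0.97 × 0.93 = 0.7794.
Input torque = output torque / (R × η) = 442.6 / (0.48103 × 0.7794) = 1180.5 lb·ft.

1181 lb·ft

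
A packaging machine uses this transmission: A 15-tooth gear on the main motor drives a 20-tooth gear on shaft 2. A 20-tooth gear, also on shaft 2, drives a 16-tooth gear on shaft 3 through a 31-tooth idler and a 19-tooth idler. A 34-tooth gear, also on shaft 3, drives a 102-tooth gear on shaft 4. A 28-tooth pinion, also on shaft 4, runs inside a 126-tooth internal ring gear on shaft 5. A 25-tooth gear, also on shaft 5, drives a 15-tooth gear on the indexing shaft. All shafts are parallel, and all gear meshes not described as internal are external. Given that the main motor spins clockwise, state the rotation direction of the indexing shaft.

clockwise

the main motor → shaft 2: external mesh, 1 reversal → CCW.
shaft 2 → shaft 3: driver → idler → idler → driven is 3 external meshes, 3 reversals → CW.
shaft 3 → shaft 4: external mesh, 1 reversal → CCW.
shaft 4 → shaft 5: internal mesh, same direction → CCW.
shaft 5 → the indexing shaft: external mesh, 1 reversal → CW.
6 reversals in total — an even number — so the indexing shaft turns the same way as the main motor.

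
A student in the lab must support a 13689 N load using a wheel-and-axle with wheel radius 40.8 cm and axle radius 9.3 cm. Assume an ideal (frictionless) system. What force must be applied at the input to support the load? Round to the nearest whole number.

3120 N

Wheel-and-axle MA = R/r = 40.8/9.3 = 4.3871.
Effort = load / MA = 13689 / 4.3871 = 3120.3 N.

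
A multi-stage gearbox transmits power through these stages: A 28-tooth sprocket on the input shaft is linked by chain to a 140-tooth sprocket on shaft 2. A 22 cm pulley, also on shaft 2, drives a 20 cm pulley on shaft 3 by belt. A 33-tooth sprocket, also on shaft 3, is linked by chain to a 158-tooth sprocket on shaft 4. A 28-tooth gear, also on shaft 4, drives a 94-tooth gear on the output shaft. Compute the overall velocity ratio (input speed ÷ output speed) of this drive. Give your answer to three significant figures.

Each stage contributes driven/driver: chain 140/28 = 5, belt 20/22 = 0.90909, chain 158/33 = 4.7879, gear mesh 94/28 = 3.3571.
Overall: 5 × 0.90909 × 4.7879 × 3.3571 = 73.062.

73.1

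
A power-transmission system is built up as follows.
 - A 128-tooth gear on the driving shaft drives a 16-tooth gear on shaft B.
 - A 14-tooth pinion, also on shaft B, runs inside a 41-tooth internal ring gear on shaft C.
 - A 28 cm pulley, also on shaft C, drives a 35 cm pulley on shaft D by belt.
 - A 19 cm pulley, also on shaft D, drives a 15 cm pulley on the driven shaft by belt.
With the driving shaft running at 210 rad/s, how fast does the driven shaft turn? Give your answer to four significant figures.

581.3 rad/s

Gear mesh: ratio = 16/128 = 0.125, so shaft B turns at 210 / 0.125 = 1680 rad/s.
Internal gear: ratio = 41/14 = 2.9286, so shaft C turns at 1680 / 2.9286 = 573.66 rad/s.
Belt: ratio = 35/28 = 1.25, so shaft D turns at 573.66 / 1.25 = 458.93 rad/s.
Belt: ratio = 15/19 = 0.78947, so the driven shaft turns at 458.93 / 0.78947 = 581.31 rad/s.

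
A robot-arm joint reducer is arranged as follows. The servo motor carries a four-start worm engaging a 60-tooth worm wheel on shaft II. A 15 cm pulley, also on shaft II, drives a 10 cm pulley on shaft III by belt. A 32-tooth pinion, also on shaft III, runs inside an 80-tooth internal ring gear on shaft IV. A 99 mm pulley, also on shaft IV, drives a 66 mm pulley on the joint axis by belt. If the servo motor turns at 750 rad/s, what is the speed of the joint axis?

Worm: ratio = 60/4 = 15, so shaft II turns at 750 / 15 = 50 rad/s.
Belt: ratio = 10/15 = 0.66667, so shaft III turns at 50 / 0.66667 = 75 rad/s.
Internal gear: ratio = 80/32 = 2.5, so shaft IV turns at 75 / 2.5 = 30 rad/s.
Belt: ratio = 66/99 = 0.66667, so the joint axis turns at 30 / 0.66667 = 45 rad/s.

45 rad/s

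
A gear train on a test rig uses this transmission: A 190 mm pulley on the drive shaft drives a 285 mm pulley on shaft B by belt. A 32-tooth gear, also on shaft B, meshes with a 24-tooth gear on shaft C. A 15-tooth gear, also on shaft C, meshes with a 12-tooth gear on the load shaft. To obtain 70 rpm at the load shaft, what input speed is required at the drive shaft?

Overall ratio R = 1.5 × 0.75 × 0.8 = 0.9.
Required input speed = output speed × R = 70 × 0.9 = 63 rpm.

63 rpm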